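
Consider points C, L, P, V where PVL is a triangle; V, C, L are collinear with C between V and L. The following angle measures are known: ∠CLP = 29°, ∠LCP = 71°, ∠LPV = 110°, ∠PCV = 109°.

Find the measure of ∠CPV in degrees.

∠CPV = 30°

1. ∠PLV = 29°  [C on ray LV]
2. ∠LVP = 41°  [△PVL]
3. ∠CVP = 41°  [C on ray VL]
4. ∠CPV = 30°  [△PVC]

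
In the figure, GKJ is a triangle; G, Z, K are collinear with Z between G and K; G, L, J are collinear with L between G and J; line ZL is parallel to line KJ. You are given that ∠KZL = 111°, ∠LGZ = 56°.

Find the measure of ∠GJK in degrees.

∠GJK = 55°

1. ∠GZL = 69°  [linear pair at Z on GK]
2. ∠GLZ = 55°  [△GZL]
3. ∠GJK = 55°  [ZL∥KJ, corresponding at L]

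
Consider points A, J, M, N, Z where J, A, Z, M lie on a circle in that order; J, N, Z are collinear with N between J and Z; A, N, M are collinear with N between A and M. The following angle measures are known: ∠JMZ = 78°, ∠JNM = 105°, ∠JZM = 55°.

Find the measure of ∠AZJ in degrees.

1. ∠MJZ = 47°  [△JZM]
2. ∠ANZ = 105°  [vertical angles at N]
3. ∠MAZ = 47°  [same arc ZM]
4. ∠AZJ = 28°  [△ANZ]

∠AZJ = 28°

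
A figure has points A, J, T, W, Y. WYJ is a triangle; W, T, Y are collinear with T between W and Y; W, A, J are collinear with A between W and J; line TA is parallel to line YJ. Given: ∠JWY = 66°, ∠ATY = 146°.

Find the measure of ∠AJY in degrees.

1. ∠AWT = 66°  [T on WY, A on WJ]
2. ∠ATW = 34°  [linear pair at T on WY]
3. ∠TAW = 80°  [△WTA]
4. ∠JAT = 100°  [linear pair at A on WJ]
5. ∠AJY = 80°  [TA∥YJ, co-interior at J–A]

∠AJY = 80°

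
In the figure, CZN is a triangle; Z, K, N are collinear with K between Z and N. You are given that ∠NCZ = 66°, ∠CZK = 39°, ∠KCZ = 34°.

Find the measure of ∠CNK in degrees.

∠CNK = 75°

1. ∠CZN = 39°  [K on ray ZN]
2. ∠CNZ = 75°  [△CZN]
3. ∠CNK = 75°  [K on ray NZ]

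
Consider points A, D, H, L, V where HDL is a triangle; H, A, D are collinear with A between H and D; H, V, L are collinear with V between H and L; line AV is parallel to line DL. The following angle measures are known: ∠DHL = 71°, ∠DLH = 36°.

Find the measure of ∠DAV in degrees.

∠DAV = 107°

1. ∠HDL = 73°  [△HDL]
2. ∠HAV = 73°  [AV∥DL, corresponding at A]
3. ∠DAV = 107°  [linear pair at A on HD]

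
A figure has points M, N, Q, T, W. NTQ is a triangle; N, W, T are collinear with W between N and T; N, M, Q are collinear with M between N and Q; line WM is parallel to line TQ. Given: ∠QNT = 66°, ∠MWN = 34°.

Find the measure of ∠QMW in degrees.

∠QMW = 100°

1. ∠MNW = 66°  [W on NT, M on NQ]
2. ∠NMW = 80°  [△NWM]
3. ∠QMW = 100°  [linear pair at M on NQ]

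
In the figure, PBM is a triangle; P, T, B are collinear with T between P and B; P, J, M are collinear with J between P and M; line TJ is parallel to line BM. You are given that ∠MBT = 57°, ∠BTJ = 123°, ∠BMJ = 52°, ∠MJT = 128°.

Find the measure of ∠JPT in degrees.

∠JPT = 71°

1. ∠JTP = 57°  [linear pair at T on PB]
2. ∠PJT = 52°  [linear pair at J on PM]
3. ∠JPT = 71°  [△PTJ]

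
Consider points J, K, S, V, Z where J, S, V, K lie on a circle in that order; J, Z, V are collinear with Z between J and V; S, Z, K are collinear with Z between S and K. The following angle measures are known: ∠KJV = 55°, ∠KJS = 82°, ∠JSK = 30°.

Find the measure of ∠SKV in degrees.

∠SKV = 27°

1. ∠KSV = 55°  [same arc VK]
2. ∠KVS = 98°  [cyclic JSVK, opposite ∠J+∠V]
3. ∠SKV = 27°  [△SVK]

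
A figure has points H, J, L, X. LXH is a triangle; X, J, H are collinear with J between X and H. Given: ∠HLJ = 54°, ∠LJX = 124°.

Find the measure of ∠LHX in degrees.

1. ∠HJL = 56°  [linear pair at J on XH]
2. ∠JHL = 70°  [△LJH]
3. ∠LHX = 70°  [J on ray HX]

∠LHX = 70°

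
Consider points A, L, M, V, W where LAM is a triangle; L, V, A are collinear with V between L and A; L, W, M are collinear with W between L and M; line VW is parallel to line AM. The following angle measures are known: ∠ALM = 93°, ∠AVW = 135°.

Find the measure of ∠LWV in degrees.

1. ∠VLW = 93°  [V on LA, W on LM]
2. ∠LVW = 45°  [linear pair at V on LA]
3. ∠LWV = 42°  [△LVW]

∠LWV = 42°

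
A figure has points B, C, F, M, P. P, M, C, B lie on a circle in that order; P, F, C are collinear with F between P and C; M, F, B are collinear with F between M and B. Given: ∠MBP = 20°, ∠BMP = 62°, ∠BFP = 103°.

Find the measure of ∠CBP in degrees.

∠CBP = 61°

1. ∠BPC = 57°  [△PFB]
2. ∠BCP = 62°  [same arc PB]
3. ∠CBP = 61°  [△PCB]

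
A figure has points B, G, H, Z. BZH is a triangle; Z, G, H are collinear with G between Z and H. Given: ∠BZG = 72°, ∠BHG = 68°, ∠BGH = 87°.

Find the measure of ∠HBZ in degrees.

1. ∠BZH = 72°  [G on ray ZH]
2. ∠BHZ = 68°  [G on ray HZ]
3. ∠HBZ = 40°  [△BZH]

∠HBZ = 40°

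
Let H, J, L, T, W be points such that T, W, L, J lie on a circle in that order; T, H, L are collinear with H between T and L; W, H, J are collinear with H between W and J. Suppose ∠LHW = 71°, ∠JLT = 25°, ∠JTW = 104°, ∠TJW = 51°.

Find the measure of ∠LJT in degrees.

1. ∠JHT = 71°  [vertical angles at H]
2. ∠JTL = 58°  [△THJ]
3. ∠LJT = 97°  [△TLJ]

∠LJT = 97°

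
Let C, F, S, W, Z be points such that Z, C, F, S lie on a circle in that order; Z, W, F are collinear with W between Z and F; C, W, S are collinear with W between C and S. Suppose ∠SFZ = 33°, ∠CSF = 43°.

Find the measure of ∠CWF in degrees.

∠CWF = 76°

1. ∠SCZ = 33°  [same arc ZS]
2. ∠CZF = 43°  [same arc CF]
3. ∠CWZ = 104°  [△ZWC]
4. ∠CWF = 76°  [linear pair at W on ZF]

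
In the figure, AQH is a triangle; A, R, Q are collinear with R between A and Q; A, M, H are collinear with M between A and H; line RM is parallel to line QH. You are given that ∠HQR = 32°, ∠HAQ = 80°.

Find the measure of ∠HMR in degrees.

∠HMR = 112°

1. ∠AQH = 32°  [R on ray QA]
2. ∠AHQ = 68°  [△AQH]
3. ∠AMR = 68°  [RM∥QH, corresponding at M]
4. ∠HMR = 112°  [linear pair at M on AH]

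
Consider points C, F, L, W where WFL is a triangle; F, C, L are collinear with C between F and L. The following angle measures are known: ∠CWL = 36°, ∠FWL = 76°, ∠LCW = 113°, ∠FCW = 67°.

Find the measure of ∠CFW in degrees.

∠CFW = 73°

1. ∠CLW = 31°  [△WCL]
2. ∠FLW = 31°  [C on ray LF]
3. ∠LFW = 73°  [△WFL]
4. ∠CFW = 73°  [C on ray FL]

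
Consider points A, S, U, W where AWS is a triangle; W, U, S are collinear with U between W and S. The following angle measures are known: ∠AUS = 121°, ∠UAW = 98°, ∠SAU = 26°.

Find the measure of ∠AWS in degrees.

1. ∠AUW = 59°  [linear pair at U on WS]
2. ∠AWU = 23°  [△AWU]
3. ∠AWS = 23°  [U on ray WS]

∠AWS = 23°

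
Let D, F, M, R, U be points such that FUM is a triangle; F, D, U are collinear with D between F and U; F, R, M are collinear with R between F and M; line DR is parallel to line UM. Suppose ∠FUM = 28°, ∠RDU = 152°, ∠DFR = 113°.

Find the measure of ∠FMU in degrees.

∠FMU = 39°

1. ∠FDR = 28°  [DR∥UM, corresponding at D]
2. ∠DRF = 39°  [△FDR]
3. ∠FMU = 39°  [DR∥UM, corresponding at R]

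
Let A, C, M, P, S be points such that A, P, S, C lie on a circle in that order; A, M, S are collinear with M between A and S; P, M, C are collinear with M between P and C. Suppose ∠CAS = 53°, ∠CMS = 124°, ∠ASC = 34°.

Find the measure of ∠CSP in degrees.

1. ∠CPS = 53°  [same arc SC]
2. ∠PCS = 22°  [△SMC]
3. ∠CSP = 105°  [△PSC]

∠CSP = 105°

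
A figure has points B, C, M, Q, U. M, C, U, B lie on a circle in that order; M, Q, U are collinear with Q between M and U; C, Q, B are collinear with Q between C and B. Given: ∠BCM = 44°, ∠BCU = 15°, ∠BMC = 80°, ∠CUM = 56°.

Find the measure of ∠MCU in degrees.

1. ∠BUM = 44°  [same arc MB]
2. ∠BMU = 15°  [same arc UB]
3. ∠MBU = 121°  [△MUB]
4. ∠MCU = 59°  [cyclic MCUB, opposite ∠C+∠B]

∠MCU = 59°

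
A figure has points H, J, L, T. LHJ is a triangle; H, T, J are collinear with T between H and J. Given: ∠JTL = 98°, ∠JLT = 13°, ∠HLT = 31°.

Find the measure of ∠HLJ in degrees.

1. ∠LJT = 69°  [△LTJ]
2. ∠HTL = 82°  [linear pair at T on HJ]
3. ∠LHT = 67°  [△LHT]
4. ∠HJL = 69°  [T on ray JH]
5. ∠JHL = 67°  [T on ray HJ]
6. ∠HLJ = 44°  [△LHJ]

∠HLJ = 44°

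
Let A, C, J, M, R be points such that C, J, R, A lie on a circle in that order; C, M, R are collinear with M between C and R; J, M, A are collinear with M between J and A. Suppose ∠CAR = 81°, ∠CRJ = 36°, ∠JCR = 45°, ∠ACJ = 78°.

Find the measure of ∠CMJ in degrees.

∠CMJ = 69°

1. ∠CAJ = 36°  [same arc CJ]
2. ∠AJC = 66°  [△CJA]
3. ∠CMJ = 69°  [△CMJ]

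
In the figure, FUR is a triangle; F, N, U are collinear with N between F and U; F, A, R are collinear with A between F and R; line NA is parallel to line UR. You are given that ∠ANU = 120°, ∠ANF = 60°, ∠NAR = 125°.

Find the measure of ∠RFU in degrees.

∠RFU = 65°

1. ∠FAN = 55°  [linear pair at A on FR]
2. ∠AFN = 65°  [△FNA]
3. ∠RFU = 65°  [N on FU, A on FR]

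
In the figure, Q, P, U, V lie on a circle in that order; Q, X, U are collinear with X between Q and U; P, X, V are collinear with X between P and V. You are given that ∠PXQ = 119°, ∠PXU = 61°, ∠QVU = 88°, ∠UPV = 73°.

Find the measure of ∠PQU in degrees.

∠PQU = 42°

1. ∠PUQ = 46°  [△PXU]
2. ∠QPU = 92°  [cyclic QPUV, opposite ∠P+∠V]
3. ∠PQU = 42°  [△QPU]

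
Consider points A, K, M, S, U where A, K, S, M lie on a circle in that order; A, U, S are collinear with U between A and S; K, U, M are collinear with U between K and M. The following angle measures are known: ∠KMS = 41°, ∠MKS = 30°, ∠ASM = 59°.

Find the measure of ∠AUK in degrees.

∠AUK = 80°

1. ∠KAS = 41°  [same arc KS]
2. ∠AKM = 59°  [same arc AM]
3. ∠AUK = 80°  [△AUK]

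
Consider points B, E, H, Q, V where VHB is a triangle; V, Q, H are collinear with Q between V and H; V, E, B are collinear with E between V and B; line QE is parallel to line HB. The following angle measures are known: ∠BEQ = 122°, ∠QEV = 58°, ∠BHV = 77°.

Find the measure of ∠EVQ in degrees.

∠EVQ = 45°

1. ∠HBV = 58°  [QE∥HB, corresponding at E]
2. ∠BVH = 45°  [△VHB]
3. ∠EVQ = 45°  [Q on VH, E on VB]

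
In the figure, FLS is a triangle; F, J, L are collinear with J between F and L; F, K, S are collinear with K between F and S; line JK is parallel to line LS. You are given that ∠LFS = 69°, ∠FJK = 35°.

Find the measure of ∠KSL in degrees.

∠KSL = 76°

1. ∠JFK = 69°  [J on FL, K on FS]
2. ∠FKJ = 76°  [△FJK]
3. ∠JKS = 104°  [linear pair at K on FS]
4. ∠KSL = 76°  [JK∥LS, co-interior at S–K]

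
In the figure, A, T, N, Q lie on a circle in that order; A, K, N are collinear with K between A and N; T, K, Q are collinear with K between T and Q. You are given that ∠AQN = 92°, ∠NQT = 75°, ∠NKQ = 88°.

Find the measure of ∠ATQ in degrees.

∠ATQ = 17°

1. ∠NAT = 75°  [same arc TN]
2. ∠AKT = 88°  [vertical angles at K]
3. ∠ATQ = 17°  [△AKT]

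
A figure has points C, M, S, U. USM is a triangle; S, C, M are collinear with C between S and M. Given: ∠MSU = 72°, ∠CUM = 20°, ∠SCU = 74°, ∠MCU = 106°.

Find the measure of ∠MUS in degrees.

∠MUS = 54°

1. ∠CMU = 54°  [△UCM]
2. ∠SMU = 54°  [C on ray MS]
3. ∠MUS = 54°  [△USM]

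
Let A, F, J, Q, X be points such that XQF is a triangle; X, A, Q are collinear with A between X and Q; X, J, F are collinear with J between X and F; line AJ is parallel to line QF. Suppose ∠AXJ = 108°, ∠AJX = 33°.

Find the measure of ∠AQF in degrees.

∠AQF = 39°

1. ∠JAX = 39°  [△XAJ]
2. ∠JAQ = 141°  [linear pair at A on XQ]
3. ∠AQF = 39°  [AJ∥QF, co-interior at Q–A]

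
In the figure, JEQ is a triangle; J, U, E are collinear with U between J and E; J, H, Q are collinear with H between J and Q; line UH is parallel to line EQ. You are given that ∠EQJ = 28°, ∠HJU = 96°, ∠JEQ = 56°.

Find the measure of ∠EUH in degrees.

∠EUH = 124°

1. ∠JHU = 28°  [UH∥EQ, corresponding at H]
2. ∠HUJ = 56°  [△JUH]
3. ∠EUH = 124°  [linear pair at U on JE]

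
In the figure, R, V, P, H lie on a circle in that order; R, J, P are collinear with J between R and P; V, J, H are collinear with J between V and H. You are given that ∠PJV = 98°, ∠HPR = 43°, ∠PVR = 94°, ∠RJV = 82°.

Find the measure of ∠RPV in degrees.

1. ∠HVR = 43°  [same arc RH]
2. ∠PRV = 55°  [△RJV]
3. ∠RPV = 31°  [△RVP]

∠RPV = 31°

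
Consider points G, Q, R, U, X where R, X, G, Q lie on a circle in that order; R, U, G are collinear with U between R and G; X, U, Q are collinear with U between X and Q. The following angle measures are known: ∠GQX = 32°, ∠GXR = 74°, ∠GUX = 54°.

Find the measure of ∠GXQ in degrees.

∠GXQ = 52°

1. ∠GRX = 32°  [same arc XG]
2. ∠RGX = 74°  [△RXG]
3. ∠GXQ = 52°  [△XUG]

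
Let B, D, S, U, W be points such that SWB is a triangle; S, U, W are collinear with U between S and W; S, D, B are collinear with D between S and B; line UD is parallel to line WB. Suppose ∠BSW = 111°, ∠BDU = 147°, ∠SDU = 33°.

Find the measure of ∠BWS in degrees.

∠BWS = 36°

1. ∠DSU = 111°  [U on SW, D on SB]
2. ∠DUS = 36°  [△SUD]
3. ∠BWS = 36°  [UD∥WB, corresponding at U]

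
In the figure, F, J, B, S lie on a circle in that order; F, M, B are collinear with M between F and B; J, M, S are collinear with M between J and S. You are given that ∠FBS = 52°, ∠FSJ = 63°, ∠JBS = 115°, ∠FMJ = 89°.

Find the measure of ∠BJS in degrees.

∠BJS = 26°

1. ∠FBJ = 63°  [same arc FJ]
2. ∠BMJ = 91°  [linear pair at M on FB]
3. ∠BJS = 26°  [△JMB]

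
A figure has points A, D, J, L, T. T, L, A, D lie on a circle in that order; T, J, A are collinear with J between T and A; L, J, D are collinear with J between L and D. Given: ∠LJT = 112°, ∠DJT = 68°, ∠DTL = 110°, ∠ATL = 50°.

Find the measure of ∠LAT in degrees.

∠LAT = 52°

1. ∠DLT = 18°  [△TJL]
2. ∠LDT = 52°  [△TLD]
3. ∠LAT = 52°  [same arc TL]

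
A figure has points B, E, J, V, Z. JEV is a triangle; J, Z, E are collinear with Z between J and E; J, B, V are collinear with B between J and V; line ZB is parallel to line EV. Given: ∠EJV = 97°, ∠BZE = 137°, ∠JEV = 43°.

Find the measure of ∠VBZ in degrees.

∠VBZ = 140°

1. ∠EVJ = 40°  [△JEV]
2. ∠JBZ = 40°  [ZB∥EV, corresponding at B]
3. ∠VBZ = 140°  [linear pair at B on JV]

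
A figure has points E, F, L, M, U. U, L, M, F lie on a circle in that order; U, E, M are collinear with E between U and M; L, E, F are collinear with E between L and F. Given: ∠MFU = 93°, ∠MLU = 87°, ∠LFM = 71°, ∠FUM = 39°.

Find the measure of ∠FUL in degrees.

1. ∠FLM = 39°  [same arc MF]
2. ∠FML = 70°  [△LMF]
3. ∠FUL = 110°  [cyclic ULMF, opposite ∠U+∠M]

∠FUL = 110°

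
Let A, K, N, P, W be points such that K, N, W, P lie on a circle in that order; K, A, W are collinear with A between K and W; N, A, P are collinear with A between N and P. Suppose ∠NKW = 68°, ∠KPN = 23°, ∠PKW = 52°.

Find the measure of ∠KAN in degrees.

1. ∠KWN = 23°  [same arc KN]
2. ∠PNW = 52°  [same arc WP]
3. ∠NAW = 105°  [△NAW]
4. ∠KAN = 75°  [linear pair at A on KW]

∠KAN = 75°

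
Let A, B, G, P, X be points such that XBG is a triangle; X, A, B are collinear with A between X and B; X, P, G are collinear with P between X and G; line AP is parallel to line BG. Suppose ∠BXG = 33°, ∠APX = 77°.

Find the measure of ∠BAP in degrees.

1. ∠AXP = 33°  [A on XB, P on XG]
2. ∠PAX = 70°  [△XAP]
3. ∠BAP = 110°  [linear pair at A on XB]

∠BAP = 110°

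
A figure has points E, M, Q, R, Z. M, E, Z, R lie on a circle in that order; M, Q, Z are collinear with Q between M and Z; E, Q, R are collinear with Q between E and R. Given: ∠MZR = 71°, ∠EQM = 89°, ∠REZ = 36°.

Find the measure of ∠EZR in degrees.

1. ∠RQZ = 89°  [vertical angles at Q]
2. ∠ERZ = 20°  [△ZQR]
3. ∠EZR = 124°  [△EZR]

∠EZR = 124°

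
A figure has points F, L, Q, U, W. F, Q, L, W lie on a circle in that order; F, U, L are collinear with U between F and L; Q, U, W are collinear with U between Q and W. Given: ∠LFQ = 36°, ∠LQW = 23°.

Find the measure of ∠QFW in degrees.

1. ∠LWQ = 36°  [same arc QL]
2. ∠QLW = 121°  [△QLW]
3. ∠QFW = 59°  [cyclic FQLW, opposite ∠F+∠L]

∠QFW = 59°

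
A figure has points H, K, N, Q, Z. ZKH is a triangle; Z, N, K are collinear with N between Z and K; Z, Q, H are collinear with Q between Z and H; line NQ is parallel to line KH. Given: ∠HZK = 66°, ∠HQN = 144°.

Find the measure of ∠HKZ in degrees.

∠HKZ = 78°

1. ∠NZQ = 66°  [N on ZK, Q on ZH]
2. ∠NQZ = 36°  [linear pair at Q on ZH]
3. ∠QNZ = 78°  [△ZNQ]
4. ∠HKZ = 78°  [NQ∥KH, corresponding at N]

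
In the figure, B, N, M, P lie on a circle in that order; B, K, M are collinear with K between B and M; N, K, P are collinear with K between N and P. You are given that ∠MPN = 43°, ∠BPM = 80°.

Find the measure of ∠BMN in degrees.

1. ∠MBN = 43°  [same arc NM]
2. ∠BNM = 100°  [cyclic BNMP, opposite ∠N+∠P]
3. ∠BMN = 37°  [△BNM]

∠BMN = 37°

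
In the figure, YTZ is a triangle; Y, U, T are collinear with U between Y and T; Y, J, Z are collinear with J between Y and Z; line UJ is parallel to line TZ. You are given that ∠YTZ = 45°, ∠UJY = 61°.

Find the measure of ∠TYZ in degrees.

∠TYZ = 74°

1. ∠JUY = 45°  [UJ∥TZ, corresponding at U]
2. ∠JYU = 74°  [△YUJ]
3. ∠TYZ = 74°  [U on YT, J on YZ]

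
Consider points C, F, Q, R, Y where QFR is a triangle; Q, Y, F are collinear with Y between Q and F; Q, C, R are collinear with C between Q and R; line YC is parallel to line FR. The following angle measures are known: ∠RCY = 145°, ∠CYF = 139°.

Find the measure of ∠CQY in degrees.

∠CQY = 104°

1. ∠QCY = 35°  [linear pair at C on QR]
2. ∠CYQ = 41°  [linear pair at Y on QF]
3. ∠CQY = 104°  [△QYC]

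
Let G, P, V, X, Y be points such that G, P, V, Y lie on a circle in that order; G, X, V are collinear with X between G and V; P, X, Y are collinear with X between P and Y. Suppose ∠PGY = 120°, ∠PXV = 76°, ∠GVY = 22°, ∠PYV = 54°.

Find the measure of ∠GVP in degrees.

∠GVP = 38°

1. ∠PVY = 60°  [cyclic GPVY, opposite ∠G+∠V]
2. ∠VPY = 66°  [△PVY]
3. ∠GVP = 38°  [△PXV]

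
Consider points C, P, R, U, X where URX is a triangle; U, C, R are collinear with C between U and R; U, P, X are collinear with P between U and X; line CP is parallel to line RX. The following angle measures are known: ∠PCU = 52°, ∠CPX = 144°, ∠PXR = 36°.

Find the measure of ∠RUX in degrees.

∠RUX = 92°

1. ∠URX = 52°  [CP∥RX, corresponding at C]
2. ∠RXU = 36°  [P on ray XU]
3. ∠RUX = 92°  [△URX]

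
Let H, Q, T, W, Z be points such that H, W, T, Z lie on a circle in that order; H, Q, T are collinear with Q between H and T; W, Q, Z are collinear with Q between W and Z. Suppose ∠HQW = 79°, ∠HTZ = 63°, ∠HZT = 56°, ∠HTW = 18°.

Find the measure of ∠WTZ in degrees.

1. ∠TQZ = 79°  [vertical angles at Q]
2. ∠TQW = 101°  [linear pair at Q on HT]
3. ∠TZW = 38°  [△TQZ]
4. ∠TWZ = 61°  [△WQT]
5. ∠WTZ = 81°  [△WTZ]

∠WTZ = 81°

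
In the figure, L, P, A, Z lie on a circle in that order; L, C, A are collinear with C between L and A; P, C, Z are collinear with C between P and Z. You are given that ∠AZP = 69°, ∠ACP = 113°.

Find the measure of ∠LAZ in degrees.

∠LAZ = 44°

1. ∠ALP = 69°  [same arc PA]
2. ∠LCP = 67°  [linear pair at C on LA]
3. ∠LPZ = 44°  [△LCP]
4. ∠LAZ = 44°  [same arc LZ]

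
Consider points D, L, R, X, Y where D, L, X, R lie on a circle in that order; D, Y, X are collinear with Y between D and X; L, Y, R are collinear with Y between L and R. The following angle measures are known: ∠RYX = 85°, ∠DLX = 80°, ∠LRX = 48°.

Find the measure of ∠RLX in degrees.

∠RLX = 33°

1. ∠DYL = 85°  [vertical angles at Y]
2. ∠LDX = 48°  [same arc LX]
3. ∠LYX = 95°  [linear pair at Y on DX]
4. ∠DXL = 52°  [△DLX]
5. ∠RLX = 33°  [△LYX]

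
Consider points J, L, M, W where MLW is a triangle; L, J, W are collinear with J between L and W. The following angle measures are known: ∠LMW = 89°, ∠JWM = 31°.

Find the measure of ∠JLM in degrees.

1. ∠LWM = 31°  [J on ray WL]
2. ∠MLW = 60°  [△MLW]
3. ∠JLM = 60°  [J on ray LW]

∠JLM = 60°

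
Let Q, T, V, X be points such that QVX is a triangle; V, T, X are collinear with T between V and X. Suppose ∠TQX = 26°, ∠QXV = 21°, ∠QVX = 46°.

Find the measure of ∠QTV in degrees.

∠QTV = 47°

1. ∠QXT = 21°  [T on ray XV]
2. ∠QTX = 133°  [△QTX]
3. ∠QTV = 47°  [linear pair at T on VX]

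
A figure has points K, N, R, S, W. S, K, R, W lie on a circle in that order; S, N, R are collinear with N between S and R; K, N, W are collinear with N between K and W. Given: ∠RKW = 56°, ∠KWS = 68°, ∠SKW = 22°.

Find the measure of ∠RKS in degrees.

1. ∠RSW = 56°  [same arc RW]
2. ∠SRW = 22°  [same arc SW]
3. ∠RWS = 102°  [△SRW]
4. ∠RKS = 78°  [cyclic SKRW, opposite ∠K+∠W]

∠RKS = 78°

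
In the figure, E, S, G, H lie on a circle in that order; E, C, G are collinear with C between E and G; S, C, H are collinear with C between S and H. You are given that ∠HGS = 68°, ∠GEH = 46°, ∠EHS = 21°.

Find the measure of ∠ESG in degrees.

1. ∠GSH = 46°  [same arc GH]
2. ∠EGS = 21°  [same arc ES]
3. ∠GHS = 66°  [△SGH]
4. ∠GES = 66°  [same arc SG]
5. ∠ESG = 93°  [△ESG]

∠ESG = 93°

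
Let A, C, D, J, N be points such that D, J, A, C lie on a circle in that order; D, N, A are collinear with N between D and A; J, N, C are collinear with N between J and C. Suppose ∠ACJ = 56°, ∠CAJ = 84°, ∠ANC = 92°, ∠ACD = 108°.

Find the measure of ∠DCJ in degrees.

1. ∠ADJ = 56°  [same arc JA]
2. ∠CDJ = 96°  [cyclic DJAC, opposite ∠D+∠A]
3. ∠DNJ = 92°  [vertical angles at N]
4. ∠CJD = 32°  [△DNJ]
5. ∠DCJ = 52°  [△DJC]

∠DCJ = 52°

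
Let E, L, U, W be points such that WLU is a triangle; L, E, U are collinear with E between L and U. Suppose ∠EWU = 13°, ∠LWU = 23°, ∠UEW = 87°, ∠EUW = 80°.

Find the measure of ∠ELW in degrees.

∠ELW = 77°

1. ∠LUW = 80°  [E on ray UL]
2. ∠ULW = 77°  [△WLU]
3. ∠ELW = 77°  [E on ray LU]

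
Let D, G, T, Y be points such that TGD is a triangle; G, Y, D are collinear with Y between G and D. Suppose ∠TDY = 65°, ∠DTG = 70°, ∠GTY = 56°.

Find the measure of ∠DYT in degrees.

1. ∠GDT = 65°  [Y on ray DG]
2. ∠DGT = 45°  [△TGD]
3. ∠TGY = 45°  [Y on ray GD]
4. ∠GYT = 79°  [△TGY]
5. ∠DYT = 101°  [linear pair at Y on GD]

∠DYT = 101°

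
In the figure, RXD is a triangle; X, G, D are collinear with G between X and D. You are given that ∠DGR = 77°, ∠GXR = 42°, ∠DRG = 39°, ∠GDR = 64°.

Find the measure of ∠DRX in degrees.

1. ∠DXR = 42°  [G on ray XD]
2. ∠RDX = 64°  [G on ray DX]
3. ∠DRX = 74°  [△RXD]

∠DRX = 74°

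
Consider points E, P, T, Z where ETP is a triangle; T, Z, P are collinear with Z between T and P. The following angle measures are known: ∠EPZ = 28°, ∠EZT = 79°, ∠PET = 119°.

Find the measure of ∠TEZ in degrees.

∠TEZ = 68°

1. ∠EPT = 28°  [Z on ray PT]
2. ∠ETP = 33°  [△ETP]
3. ∠ETZ = 33°  [Z on ray TP]
4. ∠TEZ = 68°  [△ETZ]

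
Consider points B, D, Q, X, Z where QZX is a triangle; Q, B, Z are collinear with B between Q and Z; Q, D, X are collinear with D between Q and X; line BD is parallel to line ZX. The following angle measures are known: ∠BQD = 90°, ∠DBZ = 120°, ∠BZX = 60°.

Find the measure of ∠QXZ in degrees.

1. ∠XQZ = 90°  [B on QZ, D on QX]
2. ∠QZX = 60°  [B on ray ZQ]
3. ∠QXZ = 30°  [△QZX]

∠QXZ = 30°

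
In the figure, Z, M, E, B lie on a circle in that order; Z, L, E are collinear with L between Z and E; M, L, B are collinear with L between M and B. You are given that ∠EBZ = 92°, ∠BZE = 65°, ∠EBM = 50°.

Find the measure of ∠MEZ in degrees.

1. ∠EMZ = 88°  [cyclic ZMEB, opposite ∠M+∠B]
2. ∠EZM = 50°  [same arc ME]
3. ∠MEZ = 42°  [△ZME]

∠MEZ = 42°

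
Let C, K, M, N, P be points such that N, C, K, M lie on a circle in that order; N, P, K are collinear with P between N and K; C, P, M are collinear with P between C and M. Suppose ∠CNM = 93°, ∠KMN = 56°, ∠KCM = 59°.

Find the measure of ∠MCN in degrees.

1. ∠KNM = 59°  [same arc KM]
2. ∠MKN = 65°  [△NKM]
3. ∠MCN = 65°  [same arc NM]

∠MCN = 65°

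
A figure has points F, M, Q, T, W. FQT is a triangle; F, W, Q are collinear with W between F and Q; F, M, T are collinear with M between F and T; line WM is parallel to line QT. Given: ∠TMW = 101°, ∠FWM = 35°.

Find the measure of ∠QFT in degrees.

∠QFT = 66°

1. ∠FMW = 79°  [linear pair at M on FT]
2. ∠MFW = 66°  [△FWM]
3. ∠QFT = 66°  [W on FQ, M on FT]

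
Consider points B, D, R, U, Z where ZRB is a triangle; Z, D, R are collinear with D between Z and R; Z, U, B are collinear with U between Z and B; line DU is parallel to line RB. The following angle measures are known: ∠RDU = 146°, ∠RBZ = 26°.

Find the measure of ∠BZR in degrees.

1. ∠UDZ = 34°  [linear pair at D on ZR]
2. ∠DUZ = 26°  [DU∥RB, corresponding at U]
3. ∠DZU = 120°  [△ZDU]
4. ∠BZR = 120°  [D on ZR, U on ZB]

∠BZR = 120°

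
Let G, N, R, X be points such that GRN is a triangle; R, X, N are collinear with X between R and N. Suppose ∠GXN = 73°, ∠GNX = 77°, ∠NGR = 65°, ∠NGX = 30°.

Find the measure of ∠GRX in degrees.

1. ∠GNR = 77°  [X on ray NR]
2. ∠GRN = 38°  [△GRN]
3. ∠GRX = 38°  [X on ray RN]

∠GRX = 38°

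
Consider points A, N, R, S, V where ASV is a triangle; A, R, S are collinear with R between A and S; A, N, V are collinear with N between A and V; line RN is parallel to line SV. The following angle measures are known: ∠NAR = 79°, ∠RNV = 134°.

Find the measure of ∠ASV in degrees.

1. ∠ANR = 46°  [linear pair at N on AV]
2. ∠ARN = 55°  [△ARN]
3. ∠ASV = 55°  [RN∥SV, corresponding at R]

∠ASV = 55°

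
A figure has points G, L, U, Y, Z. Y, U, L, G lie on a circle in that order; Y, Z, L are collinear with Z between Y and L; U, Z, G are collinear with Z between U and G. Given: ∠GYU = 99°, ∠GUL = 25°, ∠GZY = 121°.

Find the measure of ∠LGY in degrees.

∠LGY = 108°

1. ∠GLU = 81°  [cyclic YULG, opposite ∠Y+∠L]
2. ∠GYL = 25°  [same arc LG]
3. ∠LGU = 74°  [△ULG]
4. ∠GZL = 59°  [linear pair at Z on YL]
5. ∠GLY = 47°  [△LZG]
6. ∠LGY = 108°  [△YLG]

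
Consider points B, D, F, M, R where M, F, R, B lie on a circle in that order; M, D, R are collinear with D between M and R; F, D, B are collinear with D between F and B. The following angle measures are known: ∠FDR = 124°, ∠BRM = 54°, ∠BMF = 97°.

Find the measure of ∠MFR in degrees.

1. ∠FDM = 56°  [linear pair at D on MR]
2. ∠BFM = 54°  [same arc MB]
3. ∠FBM = 29°  [△MFB]
4. ∠FMR = 70°  [△MDF]
5. ∠FRM = 29°  [same arc MF]
6. ∠MFR = 81°  [△MFR]

∠MFR = 81°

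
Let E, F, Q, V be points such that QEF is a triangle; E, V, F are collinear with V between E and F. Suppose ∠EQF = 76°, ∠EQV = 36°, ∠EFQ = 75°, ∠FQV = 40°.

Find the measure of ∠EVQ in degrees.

∠EVQ = 115°

1. ∠QFV = 75°  [V on ray FE]
2. ∠FVQ = 65°  [△QVF]
3. ∠EVQ = 115°  [linear pair at V on EF]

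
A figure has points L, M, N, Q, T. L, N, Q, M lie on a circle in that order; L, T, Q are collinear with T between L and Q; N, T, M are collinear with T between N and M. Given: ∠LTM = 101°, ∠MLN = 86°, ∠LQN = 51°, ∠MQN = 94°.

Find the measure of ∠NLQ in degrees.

∠NLQ = 58°

1. ∠NTQ = 101°  [vertical angles at T]
2. ∠MNQ = 28°  [△NTQ]
3. ∠NMQ = 58°  [△NQM]
4. ∠NLQ = 58°  [same arc NQ]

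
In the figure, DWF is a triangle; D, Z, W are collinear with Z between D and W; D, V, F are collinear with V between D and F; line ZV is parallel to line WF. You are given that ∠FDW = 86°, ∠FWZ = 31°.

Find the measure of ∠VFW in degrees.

1. ∠DWF = 31°  [Z on ray WD]
2. ∠DFW = 63°  [△DWF]
3. ∠VFW = 63°  [V on ray FD]

∠VFW = 63°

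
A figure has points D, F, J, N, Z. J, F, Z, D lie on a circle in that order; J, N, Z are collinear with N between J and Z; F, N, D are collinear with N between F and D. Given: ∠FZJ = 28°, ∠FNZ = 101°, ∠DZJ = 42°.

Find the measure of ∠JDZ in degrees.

∠JDZ = 87°

1. ∠FDJ = 28°  [same arc JF]
2. ∠DNJ = 101°  [vertical angles at N]
3. ∠DJZ = 51°  [△JND]
4. ∠JDZ = 87°  [△JZD]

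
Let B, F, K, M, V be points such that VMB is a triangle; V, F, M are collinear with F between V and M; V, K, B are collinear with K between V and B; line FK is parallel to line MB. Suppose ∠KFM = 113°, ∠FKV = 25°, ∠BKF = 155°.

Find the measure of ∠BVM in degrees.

1. ∠KFV = 67°  [linear pair at F on VM]
2. ∠FVK = 88°  [△VFK]
3. ∠BVM = 88°  [F on VM, K on VB]

∠BVM = 88°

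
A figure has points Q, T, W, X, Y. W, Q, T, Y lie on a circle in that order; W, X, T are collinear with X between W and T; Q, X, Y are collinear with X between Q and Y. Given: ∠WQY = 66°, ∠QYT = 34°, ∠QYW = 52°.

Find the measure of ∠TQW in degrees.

1. ∠QWT = 34°  [same arc QT]
2. ∠QTW = 52°  [same arc WQ]
3. ∠TQW = 94°  [△WQT]

∠TQW = 94°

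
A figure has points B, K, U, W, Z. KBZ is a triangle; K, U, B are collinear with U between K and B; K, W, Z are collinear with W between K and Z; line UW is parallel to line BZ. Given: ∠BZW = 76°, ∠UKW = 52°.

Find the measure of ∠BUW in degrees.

1. ∠BZK = 76°  [W on ray ZK]
2. ∠BKZ = 52°  [U on KB, W on KZ]
3. ∠KBZ = 52°  [△KBZ]
4. ∠KUW = 52°  [UW∥BZ, corresponding at U]
5. ∠BUW = 128°  [linear pair at U on KB]

∠BUW = 128°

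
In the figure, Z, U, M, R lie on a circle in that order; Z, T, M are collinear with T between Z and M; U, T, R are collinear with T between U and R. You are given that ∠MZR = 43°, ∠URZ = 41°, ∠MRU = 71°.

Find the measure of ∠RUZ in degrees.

∠RUZ = 25°

1. ∠MUR = 43°  [same arc MR]
2. ∠RMU = 66°  [△UMR]
3. ∠RZU = 114°  [cyclic ZUMR, opposite ∠Z+∠M]
4. ∠RUZ = 25°  [△ZUR]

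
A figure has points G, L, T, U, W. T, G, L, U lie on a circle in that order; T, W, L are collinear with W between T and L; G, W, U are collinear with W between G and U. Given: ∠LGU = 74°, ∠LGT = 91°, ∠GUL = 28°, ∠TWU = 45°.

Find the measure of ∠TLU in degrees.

1. ∠LTU = 74°  [same arc LU]
2. ∠LUT = 89°  [cyclic TGLU, opposite ∠G+∠U]
3. ∠TLU = 17°  [△TLU]

∠TLU = 17°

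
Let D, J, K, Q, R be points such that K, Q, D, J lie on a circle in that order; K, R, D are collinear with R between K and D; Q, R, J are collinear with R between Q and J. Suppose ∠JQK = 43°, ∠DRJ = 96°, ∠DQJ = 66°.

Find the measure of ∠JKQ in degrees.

1. ∠JDK = 43°  [same arc KJ]
2. ∠DJQ = 41°  [△DRJ]
3. ∠JDQ = 73°  [△QDJ]
4. ∠JKQ = 107°  [cyclic KQDJ, opposite ∠K+∠D]

∠JKQ = 107°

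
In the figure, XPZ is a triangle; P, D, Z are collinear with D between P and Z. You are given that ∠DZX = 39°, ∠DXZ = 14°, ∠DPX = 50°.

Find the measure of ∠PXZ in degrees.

∠PXZ = 91°

1. ∠PZX = 39°  [D on ray ZP]
2. ∠XPZ = 50°  [D on ray PZ]
3. ∠PXZ = 91°  [△XPZ]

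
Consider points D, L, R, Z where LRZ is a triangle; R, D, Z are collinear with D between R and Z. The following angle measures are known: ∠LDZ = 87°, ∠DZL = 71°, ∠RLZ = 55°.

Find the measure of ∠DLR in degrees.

∠DLR = 33°

1. ∠LDR = 93°  [linear pair at D on RZ]
2. ∠LZR = 71°  [D on ray ZR]
3. ∠LRZ = 54°  [△LRZ]
4. ∠DRL = 54°  [D on ray RZ]
5. ∠DLR = 33°  [△LRD]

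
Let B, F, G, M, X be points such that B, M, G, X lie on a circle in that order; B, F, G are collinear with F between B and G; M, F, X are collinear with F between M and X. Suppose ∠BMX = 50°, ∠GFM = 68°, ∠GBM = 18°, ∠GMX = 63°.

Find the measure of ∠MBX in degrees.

∠MBX = 81°

1. ∠GXM = 18°  [same arc MG]
2. ∠MGX = 99°  [△MGX]
3. ∠MBX = 81°  [cyclic BMGX, opposite ∠B+∠G]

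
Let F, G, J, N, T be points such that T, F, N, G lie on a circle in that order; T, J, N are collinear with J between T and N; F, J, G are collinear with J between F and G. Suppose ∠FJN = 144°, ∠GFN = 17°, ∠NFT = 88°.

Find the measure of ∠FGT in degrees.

∠FGT = 19°

1. ∠GJT = 144°  [vertical angles at J]
2. ∠GTN = 17°  [same arc NG]
3. ∠FGT = 19°  [△TJG]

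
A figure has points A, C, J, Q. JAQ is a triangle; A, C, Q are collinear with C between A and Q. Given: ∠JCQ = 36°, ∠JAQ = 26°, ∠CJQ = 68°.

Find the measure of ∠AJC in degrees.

1. ∠ACJ = 144°  [linear pair at C on AQ]
2. ∠CAJ = 26°  [C on ray AQ]
3. ∠AJC = 10°  [△JAC]

∠AJC = 10°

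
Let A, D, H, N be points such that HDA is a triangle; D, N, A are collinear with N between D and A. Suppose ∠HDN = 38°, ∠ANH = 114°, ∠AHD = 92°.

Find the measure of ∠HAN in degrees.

1. ∠ADH = 38°  [N on ray DA]
2. ∠DAH = 50°  [△HDA]
3. ∠HAN = 50°  [N on ray AD]

∠HAN = 50°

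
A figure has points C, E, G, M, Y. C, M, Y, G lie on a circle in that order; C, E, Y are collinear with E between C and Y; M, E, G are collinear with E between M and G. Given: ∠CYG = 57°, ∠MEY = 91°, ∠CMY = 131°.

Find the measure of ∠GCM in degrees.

1. ∠CMG = 57°  [same arc CG]
2. ∠CEG = 91°  [vertical angles at E]
3. ∠CGY = 49°  [cyclic CMYG, opposite ∠M+∠G]
4. ∠GCY = 74°  [△CYG]
5. ∠CGM = 15°  [△CEG]
6. ∠GCM = 108°  [△CMG]

∠GCM = 108°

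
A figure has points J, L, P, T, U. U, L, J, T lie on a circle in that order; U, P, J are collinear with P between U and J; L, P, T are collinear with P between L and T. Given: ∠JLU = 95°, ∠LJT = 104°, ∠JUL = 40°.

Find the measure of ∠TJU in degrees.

1. ∠LJU = 45°  [△ULJ]
2. ∠LUT = 76°  [cyclic ULJT, opposite ∠U+∠J]
3. ∠LTU = 45°  [same arc UL]
4. ∠TLU = 59°  [△ULT]
5. ∠TJU = 59°  [same arc UT]

∠TJU = 59°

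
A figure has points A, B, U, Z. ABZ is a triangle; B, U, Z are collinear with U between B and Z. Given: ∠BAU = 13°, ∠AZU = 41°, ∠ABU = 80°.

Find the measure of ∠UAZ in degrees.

∠UAZ = 46°

1. ∠AUB = 87°  [△ABU]
2. ∠AUZ = 93°  [linear pair at U on BZ]
3. ∠UAZ = 46°  [△AUZ]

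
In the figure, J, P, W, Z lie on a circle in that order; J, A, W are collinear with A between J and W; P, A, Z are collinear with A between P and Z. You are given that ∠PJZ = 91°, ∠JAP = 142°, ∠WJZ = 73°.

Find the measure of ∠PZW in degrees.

1. ∠PWZ = 89°  [cyclic JPWZ, opposite ∠J+∠W]
2. ∠WPZ = 73°  [same arc WZ]
3. ∠PZW = 18°  [△PWZ]

∠PZW = 18°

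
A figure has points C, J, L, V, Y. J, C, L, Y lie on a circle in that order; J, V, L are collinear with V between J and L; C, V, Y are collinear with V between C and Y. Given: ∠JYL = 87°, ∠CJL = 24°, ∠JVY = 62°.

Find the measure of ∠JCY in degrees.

∠JCY = 38°

1. ∠CYL = 24°  [same arc CL]
2. ∠LVY = 118°  [linear pair at V on JL]
3. ∠JLY = 38°  [△LVY]
4. ∠JCY = 38°  [same arc JY]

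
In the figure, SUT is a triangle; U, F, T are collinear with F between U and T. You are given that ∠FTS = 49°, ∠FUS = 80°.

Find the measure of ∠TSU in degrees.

1. ∠STU = 49°  [F on ray TU]
2. ∠SUT = 80°  [F on ray UT]
3. ∠TSU = 51°  [△SUT]

∠TSU = 51°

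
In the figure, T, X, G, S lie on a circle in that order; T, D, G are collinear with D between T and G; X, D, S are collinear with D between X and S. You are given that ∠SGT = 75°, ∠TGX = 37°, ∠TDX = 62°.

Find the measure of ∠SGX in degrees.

∠SGX = 112°

1. ∠SXT = 75°  [same arc TS]
2. ∠TSX = 37°  [same arc TX]
3. ∠STX = 68°  [△TXS]
4. ∠SGX = 112°  [cyclic TXGS, opposite ∠T+∠G]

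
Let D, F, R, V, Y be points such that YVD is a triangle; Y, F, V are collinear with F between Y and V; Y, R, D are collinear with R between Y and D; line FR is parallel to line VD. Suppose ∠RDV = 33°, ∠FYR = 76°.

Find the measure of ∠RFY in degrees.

1. ∠VDY = 33°  [R on ray DY]
2. ∠DYV = 76°  [F on YV, R on YD]
3. ∠DVY = 71°  [△YVD]
4. ∠RFY = 71°  [FR∥VD, corresponding at F]

∠RFY = 71°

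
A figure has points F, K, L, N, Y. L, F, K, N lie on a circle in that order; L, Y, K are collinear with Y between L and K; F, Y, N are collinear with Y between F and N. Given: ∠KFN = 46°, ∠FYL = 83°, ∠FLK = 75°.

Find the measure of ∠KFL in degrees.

1. ∠FYK = 97°  [linear pair at Y on LK]
2. ∠FKL = 37°  [△FYK]
3. ∠KFL = 68°  [△LFK]

∠KFL = 68°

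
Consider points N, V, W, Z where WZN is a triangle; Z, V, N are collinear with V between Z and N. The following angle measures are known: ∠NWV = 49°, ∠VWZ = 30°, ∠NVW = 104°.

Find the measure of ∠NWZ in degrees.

1. ∠VNW = 27°  [△WVN]
2. ∠WVZ = 76°  [linear pair at V on ZN]
3. ∠WNZ = 27°  [V on ray NZ]
4. ∠VZW = 74°  [△WZV]
5. ∠NZW = 74°  [V on ray ZN]
6. ∠NWZ = 79°  [△WZN]

∠NWZ = 79°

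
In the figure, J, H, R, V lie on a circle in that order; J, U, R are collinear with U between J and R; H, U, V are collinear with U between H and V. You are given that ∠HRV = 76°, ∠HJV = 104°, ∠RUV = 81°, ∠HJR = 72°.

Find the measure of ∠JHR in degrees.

1. ∠HUJ = 81°  [vertical angles at U]
2. ∠HVR = 72°  [same arc HR]
3. ∠HUR = 99°  [linear pair at U on JR]
4. ∠RHV = 32°  [△HRV]
5. ∠HRJ = 49°  [△HUR]
6. ∠JHR = 59°  [△JHR]

∠JHR = 59°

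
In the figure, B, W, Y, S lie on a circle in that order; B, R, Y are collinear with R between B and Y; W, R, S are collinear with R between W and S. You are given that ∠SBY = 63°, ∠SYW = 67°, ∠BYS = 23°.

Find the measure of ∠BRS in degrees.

1. ∠SWY = 63°  [same arc YS]
2. ∠WSY = 50°  [△WYS]
3. ∠SRY = 107°  [△YRS]
4. ∠BRS = 73°  [linear pair at R on BY]

∠BRS = 73°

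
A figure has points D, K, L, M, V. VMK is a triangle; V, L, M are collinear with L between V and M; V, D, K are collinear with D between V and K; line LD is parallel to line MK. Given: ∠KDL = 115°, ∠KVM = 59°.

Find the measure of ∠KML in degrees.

1. ∠LDV = 65°  [linear pair at D on VK]
2. ∠DVL = 59°  [L on VM, D on VK]
3. ∠DLV = 56°  [△VLD]
4. ∠DLM = 124°  [linear pair at L on VM]
5. ∠KML = 56°  [LD∥MK, co-interior at M–L]

∠KML = 56°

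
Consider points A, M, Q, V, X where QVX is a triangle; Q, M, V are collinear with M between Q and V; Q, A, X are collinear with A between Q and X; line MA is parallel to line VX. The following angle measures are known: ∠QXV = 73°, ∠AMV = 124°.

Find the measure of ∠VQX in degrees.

1. ∠MAQ = 73°  [MA∥VX, corresponding at A]
2. ∠AMQ = 56°  [linear pair at M on QV]
3. ∠AQM = 51°  [△QMA]
4. ∠VQX = 51°  [M on QV, A on QX]

∠VQX = 51°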